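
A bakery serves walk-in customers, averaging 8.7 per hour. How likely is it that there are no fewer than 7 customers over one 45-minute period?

0.4774

Over the interval, μ = 8.7 × 0.75 = 6.525 (a 45-minute period = 0.75 hours).
P(N ≥ 7) = 1 − P(N ≤ 6) = 1 − Σ_{j=0}^{6} e^(−μ) μ^j/j! ≈ 0.4774.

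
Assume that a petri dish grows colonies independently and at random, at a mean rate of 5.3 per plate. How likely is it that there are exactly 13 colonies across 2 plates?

0.0853

Over the interval, μ = 5.3 × 2 = 10.6 (2 plates).
P(N = 13) = e^(−μ) μ^13/13! = e^(−10.6) · 10.6^13/6227020800 ≈ 0.0853.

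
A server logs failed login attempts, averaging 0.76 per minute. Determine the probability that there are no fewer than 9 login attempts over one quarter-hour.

Over the interval, μ = 0.76 × 15 = 11.4 (a quarter-hour = 15 minutes).
P(N ≥ 9) = 1 − P(N ≤ 8) = 1 − Σ_{j=0}^{8} e^(−μ) μ^j/j! ≈ 0.8016.

0.8016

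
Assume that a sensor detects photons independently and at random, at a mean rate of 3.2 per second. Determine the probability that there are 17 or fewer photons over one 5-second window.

0.6593

Over the interval, μ = 3.2 × 5 = 16 (a 5-second window = 5 seconds).
P(N ≤ 17) = Σ_{j=0}^{17} e^(−μ) μ^j/j! ≈ 0.6593.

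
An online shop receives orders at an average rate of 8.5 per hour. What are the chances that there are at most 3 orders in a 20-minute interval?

0.6845

Over the interval, μ = 8.5 × 1/3 ≈ 2.83333 (a 20-minute interval = 1/3 hours).
P(N ≤ 3) = Σ_{j=0}^{3} e^(−μ) μ^j/j! ≈ 0.6845.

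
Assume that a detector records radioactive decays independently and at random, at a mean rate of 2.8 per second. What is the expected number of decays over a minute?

E[N] = λt = 2.8 × 60 = 168 (a minute = 60 seconds).

168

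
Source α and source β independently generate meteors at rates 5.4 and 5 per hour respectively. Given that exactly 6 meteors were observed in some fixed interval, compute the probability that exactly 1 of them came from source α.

Given the total, each event is independently from source α with probability p = λ_α/(λ_α+λ_β) = 5.4/10.4 ≈ 0.5192.
So K ~ Binomial(6, 5.4/10.4): P(K = 1) = C(6,1) · (5.4/10.4)^1 · (5/10.4)^5 ≈ 0.0800.

0.0800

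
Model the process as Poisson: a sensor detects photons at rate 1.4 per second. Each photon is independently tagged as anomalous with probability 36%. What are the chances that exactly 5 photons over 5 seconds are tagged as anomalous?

Thinning: the photons that are tagged as anomalous themselves form a Poisson process with rate 0.36 × 1.4 = 0.504 per second.
Over the interval, μ = 0.504 × 5 = 2.52 (5 seconds).
P(N = 5) = e^(−2.52) · 2.52^5/5! ≈ 0.0681.

0.0681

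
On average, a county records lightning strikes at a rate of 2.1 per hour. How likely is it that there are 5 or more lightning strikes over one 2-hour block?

0.4102

Over the interval, μ = 2.1 × 2 = 4.2 (a 2-hour block = 2 hours).
P(N ≥ 5) = 1 − P(N ≤ 4) = 1 − Σ_{j=0}^{4} e^(−μ) μ^j/j! ≈ 0.4102.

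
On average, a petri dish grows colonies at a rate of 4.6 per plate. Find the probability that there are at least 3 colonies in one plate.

With mean μ = 4.6 per plate,
P(N ≥ 3) = 1 − P(N ≤ 2) = 1 − Σ_{j=0}^{2} e^(−μ) μ^j/j! ≈ 0.8374.

0.8374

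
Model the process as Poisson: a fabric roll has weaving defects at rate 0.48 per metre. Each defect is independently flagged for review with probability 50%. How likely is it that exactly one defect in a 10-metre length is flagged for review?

0.2177

Thinning: the defects that are flagged for review themselves form a Poisson process with rate 0.5 × 0.48 = 0.24 per metre.
Over the interval, μ = 0.24 × 10 = 2.4 (a 10-metre length = 10 metres).
P(N = 1) = e^(−2.4) · 2.4^1/1! ≈ 0.2177.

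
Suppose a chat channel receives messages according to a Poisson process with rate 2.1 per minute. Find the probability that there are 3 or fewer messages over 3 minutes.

0.1264

Over the interval, μ = 2.1 × 3 = 6.3 (3 minutes).
P(N ≤ 3) = Σ_{j=0}^{3} e^(−μ) μ^j/j! ≈ 0.1264.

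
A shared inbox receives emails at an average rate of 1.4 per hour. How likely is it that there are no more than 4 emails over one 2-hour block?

0.8477

Over the interval, μ = 1.4 × 2 = 2.8 (a 2-hour block = 2 hours).
P(N ≤ 4) = Σ_{j=0}^{4} e^(−μ) μ^j/j! ≈ 0.8477.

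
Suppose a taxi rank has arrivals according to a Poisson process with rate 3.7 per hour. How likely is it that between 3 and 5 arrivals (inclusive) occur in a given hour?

0.5447

With mean μ = 3.7 per hour,
P(3 ≤ N ≤ 5) = Σ_{j=3}^{5} e^(−3.7) · 3.7^j/j! ≈ 0.5447.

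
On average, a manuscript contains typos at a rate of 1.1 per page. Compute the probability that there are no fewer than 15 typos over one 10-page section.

Over the interval, μ = 1.1 × 10 = 11 (a 10-page section = 10 pages).
P(N ≥ 15) = 1 − P(N ≤ 14) = 1 − Σ_{j=0}^{14} e^(−μ) μ^j/j! ≈ 0.1460.

0.1460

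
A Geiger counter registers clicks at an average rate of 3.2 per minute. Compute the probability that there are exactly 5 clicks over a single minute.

0.1140

With mean μ = 3.2 per minute,
P(N = 5) = e^(−μ) μ^5/5! = e^(−3.2) · 3.2^5/120 ≈ 0.1140.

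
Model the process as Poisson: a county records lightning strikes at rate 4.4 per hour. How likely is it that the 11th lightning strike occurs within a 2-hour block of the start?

Over the interval, μ = 4.4 × 2 = 8.8 (a 2-hour block = 2 hours).
The 11th arrival falls in the interval iff at least 11 events occur there: P(S_11 ≤ t) = P(N ≥ 11) = 1 − P(N ≤ 10) ≈ 0.2706.

0.2706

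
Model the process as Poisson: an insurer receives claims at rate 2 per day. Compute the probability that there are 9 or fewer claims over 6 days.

0.2424

Over the interval, μ = 2 × 6 = 12 (6 days).
P(N ≤ 9) = Σ_{j=0}^{9} e^(−μ) μ^j/j! ≈ 0.2424.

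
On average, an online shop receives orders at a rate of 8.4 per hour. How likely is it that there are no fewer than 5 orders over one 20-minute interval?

0.1523

Over the interval, μ = 8.4 × 1/3 = 2.8 (a 20-minute interval = 1/3 hours).
P(N ≥ 5) = 1 − P(N ≤ 4) = 1 − Σ_{j=0}^{4} e^(−μ) μ^j/j! ≈ 0.1523.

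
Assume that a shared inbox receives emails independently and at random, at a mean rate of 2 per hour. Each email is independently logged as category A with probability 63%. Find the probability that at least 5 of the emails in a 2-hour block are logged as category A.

Thinning: the emails that are logged as category A themselves form a Poisson process with rate 0.63 × 2 = 1.26 per hour.
Over the interval, μ = 1.26 × 2 = 2.52 (a 2-hour block = 2 hours).
P(N ≥ 5) = 1 − P(N ≤ 4) ≈ 0.1115.

0.1115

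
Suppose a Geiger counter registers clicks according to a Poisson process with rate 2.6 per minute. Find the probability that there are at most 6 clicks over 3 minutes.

0.3384

Over the interval, μ = 2.6 × 3 = 7.8 (3 minutes).
P(N ≤ 6) = Σ_{j=0}^{6} e^(−μ) μ^j/j! ≈ 0.3384.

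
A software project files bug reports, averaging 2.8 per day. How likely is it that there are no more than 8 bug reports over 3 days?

Over the interval, μ = 2.8 × 3 = 8.4 (3 days).
P(N ≤ 8) = Σ_{j=0}^{8} e^(−μ) μ^j/j! ≈ 0.5369.

0.5369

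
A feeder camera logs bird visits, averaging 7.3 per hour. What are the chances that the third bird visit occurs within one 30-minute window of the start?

0.7060

Over the interval, μ = 7.3 × 0.5 = 3.65 (a 30-minute window = 0.5 hours).
The third arrival falls in the interval iff at least 3 events occur there: P(S_3 ≤ t) = P(N ≥ 3) = 1 − P(N ≤ 2) ≈ 0.7060.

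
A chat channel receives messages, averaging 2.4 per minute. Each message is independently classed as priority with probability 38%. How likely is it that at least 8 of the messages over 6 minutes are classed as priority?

0.1871

Thinning: the messages that are classed as priority themselves form a Poisson process with rate 0.38 × 2.4 = 0.912 per minute.
Over the interval, μ = 0.912 × 6 = 5.472 (6 minutes).
P(N ≥ 8) = 1 − P(N ≤ 7) ≈ 0.1871.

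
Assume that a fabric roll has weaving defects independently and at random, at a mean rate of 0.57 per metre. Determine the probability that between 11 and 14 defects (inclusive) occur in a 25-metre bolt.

Over the interval, μ = 0.57 × 25 = 14.25 (a 25-metre bolt = 25 metres).
P(11 ≤ N ≤ 14) = Σ_{j=11}^{14} e^(−14.25) · 14.25^j/j! ≈ 0.3843.

0.3843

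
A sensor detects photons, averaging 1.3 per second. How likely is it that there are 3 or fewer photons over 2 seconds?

0.7360

Over the interval, μ = 1.3 × 2 = 2.6 (2 seconds).
P(N ≤ 3) = Σ_{j=0}^{3} e^(−μ) μ^j/j! ≈ 0.7360.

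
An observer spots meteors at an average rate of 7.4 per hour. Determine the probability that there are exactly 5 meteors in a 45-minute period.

Over the interval, μ = 7.4 × 0.75 = 5.55 (a 45-minute period = 0.75 hours).
P(N = 5) = e^(−μ) μ^5/5! = e^(−5.55) · 5.55^5/120 ≈ 0.1706.

0.1706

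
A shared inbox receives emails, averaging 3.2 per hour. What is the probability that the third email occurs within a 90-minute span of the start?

0.8575

Over the interval, μ = 3.2 × 1.5 = 4.8 (a 90-minute span = 1.5 hours).
The third arrival falls in the interval iff at least 3 events occur there: P(S_3 ≤ t) = P(N ≥ 3) = 1 − P(N ≤ 2) ≈ 0.8575.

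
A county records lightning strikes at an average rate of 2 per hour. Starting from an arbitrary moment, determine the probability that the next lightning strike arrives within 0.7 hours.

0.7534

Inter-arrival times are exponential with rate λ = 2 per hour.
P(T ≤ 0.7) = 1 − e^(−λt) = 1 − e^(−2 × 0.7) = 1 − e^(−1.4) ≈ 0.7534.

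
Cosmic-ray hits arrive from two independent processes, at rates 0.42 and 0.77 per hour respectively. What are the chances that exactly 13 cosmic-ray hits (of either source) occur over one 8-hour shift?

0.0622

Independent Poisson processes superpose: combined rate λ = 0.42 + 0.77 = 1.19 per hour.
Over the interval, μ = 1.19 × 8 = 9.52 (an 8-hour shift = 8 hours).
P(N = 13) = e^(−9.52) · 9.52^13/13! ≈ 0.0622.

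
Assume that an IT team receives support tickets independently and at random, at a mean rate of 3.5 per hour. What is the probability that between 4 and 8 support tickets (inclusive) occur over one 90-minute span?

0.6827

Over the interval, μ = 3.5 × 1.5 = 5.25 (a 90-minute span = 1.5 hours).
P(4 ≤ N ≤ 8) = Σ_{j=4}^{8} e^(−5.25) · 5.25^j/j! ≈ 0.6827.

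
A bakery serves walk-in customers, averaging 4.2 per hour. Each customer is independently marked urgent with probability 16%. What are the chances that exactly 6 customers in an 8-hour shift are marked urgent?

0.1551

Thinning: the customers that are marked urgent themselves form a Poisson process with rate 0.16 × 4.2 = 0.672 per hour.
Over the interval, μ = 0.672 × 8 = 5.376 (an 8-hour shift = 8 hours).
P(N = 6) = e^(−5.376) · 5.376^6/6! ≈ 0.1551.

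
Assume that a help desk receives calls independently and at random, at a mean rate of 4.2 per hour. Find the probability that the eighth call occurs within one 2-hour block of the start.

Over the interval, μ = 4.2 × 2 = 8.4 (a 2-hour block = 2 hours).
The eighth arrival falls in the interval iff at least 8 events occur there: P(S_8 ≤ t) = P(N ≥ 8) = 1 − P(N ≤ 7) ≈ 0.6013.

0.6013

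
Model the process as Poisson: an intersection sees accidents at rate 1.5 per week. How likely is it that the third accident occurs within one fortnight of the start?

Over the interval, μ = 1.5 × 2 = 3 (a fortnight = 2 weeks).
The third arrival falls in the interval iff at least 3 events occur there: P(S_3 ≤ t) = P(N ≥ 3) = 1 − P(N ≤ 2) ≈ 0.5768.

0.5768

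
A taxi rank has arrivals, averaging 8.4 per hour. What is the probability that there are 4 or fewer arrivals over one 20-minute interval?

Over the interval, μ = 8.4 × 1/3 = 2.8 (a 20-minute interval = 1/3 hours).
P(N ≤ 4) = Σ_{j=0}^{4} e^(−μ) μ^j/j! ≈ 0.8477.

0.8477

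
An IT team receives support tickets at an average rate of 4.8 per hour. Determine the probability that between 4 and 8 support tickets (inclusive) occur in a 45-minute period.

0.4731

Over the interval, μ = 4.8 × 0.75 = 3.6 (a 45-minute period = 0.75 hours).
P(4 ≤ N ≤ 8) = Σ_{j=4}^{8} e^(−3.6) · 3.6^j/j! ≈ 0.4731.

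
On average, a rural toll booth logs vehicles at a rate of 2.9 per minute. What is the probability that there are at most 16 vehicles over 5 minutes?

0.7112

Over the interval, μ = 2.9 × 5 = 14.5 (5 minutes).
P(N ≤ 16) = Σ_{j=0}^{16} e^(−μ) μ^j/j! ≈ 0.7112.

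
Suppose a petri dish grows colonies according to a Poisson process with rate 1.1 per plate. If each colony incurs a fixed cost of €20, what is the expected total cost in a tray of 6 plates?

E[N] = 1.1 × 6 = 6.6 (a tray of 6 plates = 6 plates); E[cost] = 6.6 × €20 = €132.

€132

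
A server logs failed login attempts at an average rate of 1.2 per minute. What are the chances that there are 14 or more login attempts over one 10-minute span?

0.3185

Over the interval, μ = 1.2 × 10 = 12 (a 10-minute span = 10 minutes).
P(N ≥ 14) = 1 − P(N ≤ 13) = 1 − Σ_{j=0}^{13} e^(−μ) μ^j/j! ≈ 0.3185.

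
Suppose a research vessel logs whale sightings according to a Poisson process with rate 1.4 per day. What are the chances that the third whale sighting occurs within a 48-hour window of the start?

Over the interval, μ = 1.4 × 2 = 2.8 (a 48-hour window = 2 days).
The third arrival falls in the interval iff at least 3 events occur there: P(S_3 ≤ t) = P(N ≥ 3) = 1 − P(N ≤ 2) ≈ 0.5305.

0.5305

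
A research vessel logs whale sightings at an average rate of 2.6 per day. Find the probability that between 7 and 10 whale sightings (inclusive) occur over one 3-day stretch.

Over the interval, μ = 2.6 × 3 = 7.8 (a 3-day stretch = 3 days).
P(7 ≤ N ≤ 10) = Σ_{j=7}^{10} e^(−7.8) · 7.8^j/j! ≈ 0.4968.

0.4968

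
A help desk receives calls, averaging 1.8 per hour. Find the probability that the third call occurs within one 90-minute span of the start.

0.5064

Over the interval, μ = 1.8 × 1.5 = 2.7 (a 90-minute span = 1.5 hours).
The third arrival falls in the interval iff at least 3 events occur there: P(S_3 ≤ t) = P(N ≥ 3) = 1 − P(N ≤ 2) ≈ 0.5064.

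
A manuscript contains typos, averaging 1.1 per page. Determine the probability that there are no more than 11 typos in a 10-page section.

0.5793

Over the interval, μ = 1.1 × 10 = 11 (a 10-page section = 10 pages).
P(N ≤ 11) = Σ_{j=0}^{11} e^(−μ) μ^j/j! ≈ 0.5793.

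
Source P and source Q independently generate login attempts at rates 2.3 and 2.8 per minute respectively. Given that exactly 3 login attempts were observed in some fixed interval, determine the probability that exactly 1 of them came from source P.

0.4078

Given the total, each event is independently from source P with probability p = λ_P/(λ_P+λ_Q) = 2.3/5.1 ≈ 0.4510.
So K ~ Binomial(3, 2.3/5.1): P(K = 1) = C(3,1) · (2.3/5.1)^1 · (2.8/5.1)^2 ≈ 0.4078.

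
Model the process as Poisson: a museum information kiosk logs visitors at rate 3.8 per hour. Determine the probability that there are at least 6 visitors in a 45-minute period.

Over the interval, μ = 3.8 × 0.75 = 2.85 (a 45-minute period = 0.75 hours).
P(N ≥ 6) = 1 − P(N ≤ 5) = 1 − Σ_{j=0}^{5} e^(−μ) μ^j/j! ≈ 0.0696.

0.0696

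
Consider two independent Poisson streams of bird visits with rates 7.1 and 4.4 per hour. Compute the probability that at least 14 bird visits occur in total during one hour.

Independent Poisson processes superpose: combined rate λ = 7.1 + 4.4 = 11.5 per hour.
So μ = 11.5.
P(N ≥ 14) = 1 − P(N ≤ 13) ≈ 0.2670.

0.2670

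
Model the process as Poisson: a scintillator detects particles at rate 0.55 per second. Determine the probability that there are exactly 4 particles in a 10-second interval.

0.1558

Over the interval, μ = 0.55 × 10 = 5.5 (a 10-second interval = 10 seconds).
P(N = 4) = e^(−μ) μ^4/4! = e^(−5.5) · 5.5^4/24 ≈ 0.1558.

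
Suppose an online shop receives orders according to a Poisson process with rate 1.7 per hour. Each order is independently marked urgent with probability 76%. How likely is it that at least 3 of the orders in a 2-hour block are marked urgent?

0.4775

Thinning: the orders that are marked urgent themselves form a Poisson process with rate 0.76 × 1.7 = 1.292 per hour.
Over the interval, μ = 1.292 × 2 = 2.584 (a 2-hour block = 2 hours).
P(N ≥ 3) = 1 − P(N ≤ 2) ≈ 0.4775.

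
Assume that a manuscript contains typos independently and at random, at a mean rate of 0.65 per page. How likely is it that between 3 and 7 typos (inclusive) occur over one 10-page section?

Over the interval, μ = 0.65 × 10 = 6.5 (a 10-page section = 10 pages).
P(3 ≤ N ≤ 7) = Σ_{j=3}^{7} e^(−6.5) · 6.5^j/j! ≈ 0.6297.

0.6297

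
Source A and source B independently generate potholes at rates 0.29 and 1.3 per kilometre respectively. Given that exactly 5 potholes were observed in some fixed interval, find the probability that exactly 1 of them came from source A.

Given the total, each event is independently from source A with probability p = λ_A/(λ_A+λ_B) = 0.29/1.59 ≈ 0.1824.
So K ~ Binomial(5, 0.29/1.59): P(K = 1) = C(5,1) · (0.29/1.59)^1 · (1.3/1.59)^4 ≈ 0.4075.

0.4075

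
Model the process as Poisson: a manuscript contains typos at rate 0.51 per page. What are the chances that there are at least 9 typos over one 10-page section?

Over the interval, μ = 0.51 × 10 = 5.1 (a 10-page section = 10 pages).
P(N ≥ 9) = 1 − P(N ≤ 8) = 1 − Σ_{j=0}^{8} e^(−μ) μ^j/j! ≈ 0.0748.

0.0748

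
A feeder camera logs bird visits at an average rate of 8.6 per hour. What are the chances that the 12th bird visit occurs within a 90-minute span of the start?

0.6366

Over the interval, μ = 8.6 × 1.5 = 12.9 (a 90-minute span = 1.5 hours).
The 12th arrival falls in the interval iff at least 12 events occur there: P(S_12 ≤ t) = P(N ≥ 12) = 1 − P(N ≤ 11) ≈ 0.6366.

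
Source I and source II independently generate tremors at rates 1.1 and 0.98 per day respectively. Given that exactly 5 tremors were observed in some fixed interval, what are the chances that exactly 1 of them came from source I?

Given the total, each event is independently from source I with probability p = λ_I/(λ_I+λ_II) = 1.1/2.08 ≈ 0.5288.
So K ~ Binomial(5, 1.1/2.08): P(K = 1) = C(5,1) · (1.1/2.08)^1 · (0.98/2.08)^4 ≈ 0.1303.

0.1303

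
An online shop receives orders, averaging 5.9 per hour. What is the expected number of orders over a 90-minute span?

8.85

E[N] = λt = 5.9 × 1.5 = 8.85 (a 90-minute span = 1.5 hours).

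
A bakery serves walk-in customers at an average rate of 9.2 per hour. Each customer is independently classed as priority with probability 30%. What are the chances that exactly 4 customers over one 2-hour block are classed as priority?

0.1550

Thinning: the customers that are classed as priority themselves form a Poisson process with rate 0.3 × 9.2 = 2.76 per hour.
Over the interval, μ = 2.76 × 2 = 5.52 (a 2-hour block = 2 hours).
P(N = 4) = e^(−5.52) · 5.52^4/4! ≈ 0.1550.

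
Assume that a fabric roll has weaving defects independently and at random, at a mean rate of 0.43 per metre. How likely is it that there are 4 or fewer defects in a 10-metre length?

0.5704

Over the interval, μ = 0.43 × 10 = 4.3 (a 10-metre length = 10 metres).
P(N ≤ 4) = Σ_{j=0}^{4} e^(−μ) μ^j/j! ≈ 0.5704.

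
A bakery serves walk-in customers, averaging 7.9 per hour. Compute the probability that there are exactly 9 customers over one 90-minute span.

Over the interval, μ = 7.9 × 1.5 = 11.85 (a 90-minute span = 1.5 hours).
P(N = 9) = e^(−μ) μ^9/9! = e^(−11.85) · 11.85^9/362880 ≈ 0.0906.

0.0906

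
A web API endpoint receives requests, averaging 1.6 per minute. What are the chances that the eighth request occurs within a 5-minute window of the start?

Over the interval, μ = 1.6 × 5 = 8 (a 5-minute window = 5 minutes).
The eighth arrival falls in the interval iff at least 8 events occur there: P(S_8 ≤ t) = P(N ≥ 8) = 1 − P(N ≤ 7) ≈ 0.5470.

0.5470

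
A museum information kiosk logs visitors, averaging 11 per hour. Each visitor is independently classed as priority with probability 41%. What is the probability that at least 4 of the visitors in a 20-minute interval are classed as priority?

0.0661

Thinning: the visitors that are classed as priority themselves form a Poisson process with rate 0.41 × 11 = 4.51 per hour.
Over the interval, μ = 4.51 × 1/3 ≈ 1.50333 (a 20-minute interval = 1/3 hours).
P(N ≥ 4) = 1 − P(N ≤ 3) ≈ 0.0661.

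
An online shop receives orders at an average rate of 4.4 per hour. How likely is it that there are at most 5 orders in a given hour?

With mean μ = 4.4 per hour,
P(N ≤ 5) = Σ_{j=0}^{5} e^(−μ) μ^j/j! ≈ 0.7199.

0.7199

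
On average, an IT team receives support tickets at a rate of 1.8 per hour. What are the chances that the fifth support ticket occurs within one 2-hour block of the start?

Over the interval, μ = 1.8 × 2 = 3.6 (a 2-hour block = 2 hours).
The fifth arrival falls in the interval iff at least 5 events occur there: P(S_5 ≤ t) = P(N ≥ 5) = 1 − P(N ≤ 4) ≈ 0.2936.

0.2936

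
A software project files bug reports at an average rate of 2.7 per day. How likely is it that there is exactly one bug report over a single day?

With mean μ = 2.7 per day,
P(N = 1) = e^(−μ) μ^1/1! = e^(−2.7) · 2.7^1/1 ≈ 0.1815.

0.1815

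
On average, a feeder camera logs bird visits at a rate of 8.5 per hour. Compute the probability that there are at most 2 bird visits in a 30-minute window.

Over the interval, μ = 8.5 × 0.5 = 4.25 (a 30-minute window = 0.5 hours).
P(N ≤ 2) = Σ_{j=0}^{2} e^(−μ) μ^j/j! ≈ 0.2037.

0.2037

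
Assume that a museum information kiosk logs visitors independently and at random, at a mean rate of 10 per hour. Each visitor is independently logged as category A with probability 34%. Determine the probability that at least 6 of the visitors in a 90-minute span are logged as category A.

0.4016

Thinning: the visitors that are logged as category A themselves form a Poisson process with rate 0.34 × 10 = 3.4 per hour.
Over the interval, μ = 3.4 × 1.5 = 5.1 (a 90-minute span = 1.5 hours).
P(N ≥ 6) = 1 − P(N ≤ 5) ≈ 0.4016.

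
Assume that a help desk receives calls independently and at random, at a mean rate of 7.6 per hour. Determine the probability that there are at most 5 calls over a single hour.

With mean μ = 7.6 per hour,
P(N ≤ 5) = Σ_{j=0}^{5} e^(−μ) μ^j/j! ≈ 0.2307.

0.2307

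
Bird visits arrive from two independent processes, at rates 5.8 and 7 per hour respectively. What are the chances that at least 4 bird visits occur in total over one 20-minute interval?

0.6168

Independent Poisson processes superpose: combined rate λ = 5.8 + 7 = 12.8 per hour.
Over the interval, μ = 12.8 × 1/3 ≈ 4.26667 (a 20-minute interval = 1/3 hours).
P(N ≥ 4) = 1 − P(N ≤ 3) ≈ 0.6168.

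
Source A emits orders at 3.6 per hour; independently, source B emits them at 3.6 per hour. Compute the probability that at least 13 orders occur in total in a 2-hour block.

Independent Poisson processes superpose: combined rate λ = 3.6 + 3.6 = 7.2 per hour.
Over the interval, μ = 7.2 × 2 = 14.4 (a 2-hour block = 2 hours).
P(N ≥ 13) = 1 − P(N ≤ 12) ≈ 0.6797.

0.6797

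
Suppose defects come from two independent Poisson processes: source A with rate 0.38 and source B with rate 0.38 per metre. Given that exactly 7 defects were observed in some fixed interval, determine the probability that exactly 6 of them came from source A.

Given the total, each event is independently from source A with probability p = λ_A/(λ_A+λ_B) = 0.38/0.76 = 0.5000.
So K ~ Binomial(7, 0.38/0.76): P(K = 6) = C(7,6) · (0.38/0.76)^6 · (0.38/0.76)^1 ≈ 0.0547.

0.0547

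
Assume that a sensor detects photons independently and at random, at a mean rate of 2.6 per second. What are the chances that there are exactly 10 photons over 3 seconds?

0.0941

Over the interval, μ = 2.6 × 3 = 7.8 (3 seconds).
P(N = 10) = e^(−μ) μ^10/10! = e^(−7.8) · 7.8^10/3628800 ≈ 0.0941.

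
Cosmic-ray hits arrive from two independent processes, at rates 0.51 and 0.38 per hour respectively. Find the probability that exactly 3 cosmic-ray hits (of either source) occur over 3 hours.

Independent Poisson processes superpose: combined rate λ = 0.51 + 0.38 = 0.89 per hour.
Over the interval, μ = 0.89 × 3 = 2.67 (3 hours).
P(N = 3) = e^(−2.67) · 2.67^3/3! ≈ 0.2197.

0.2197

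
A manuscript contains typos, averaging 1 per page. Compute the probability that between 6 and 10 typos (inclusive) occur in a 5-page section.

Over the interval, μ = 1 × 5 = 5 (a 5-page section = 5 pages).
P(6 ≤ N ≤ 10) = Σ_{j=6}^{10} e^(−5) · 5^j/j! ≈ 0.3703.

0.3703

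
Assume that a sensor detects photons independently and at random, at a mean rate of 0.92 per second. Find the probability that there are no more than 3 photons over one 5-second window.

Over the interval, μ = 0.92 × 5 = 4.6 (a 5-second window = 5 seconds).
P(N ≤ 3) = Σ_{j=0}^{3} e^(−μ) μ^j/j! ≈ 0.3257.

0.3257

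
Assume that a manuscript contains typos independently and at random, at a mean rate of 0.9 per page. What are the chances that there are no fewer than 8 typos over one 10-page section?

0.6761

Over the interval, μ = 0.9 × 10 = 9 (a 10-page section = 10 pages).
P(N ≥ 8) = 1 − P(N ≤ 7) = 1 − Σ_{j=0}^{7} e^(−μ) μ^j/j! ≈ 0.6761.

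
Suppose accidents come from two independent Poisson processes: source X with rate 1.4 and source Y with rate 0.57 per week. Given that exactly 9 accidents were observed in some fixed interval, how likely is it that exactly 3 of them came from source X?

0.0177

Given the total, each event is independently from source X with probability p = λ_X/(λ_X+λ_Y) = 1.4/1.97 ≈ 0.7107.
So K ~ Binomial(9, 1.4/1.97): P(K = 3) = C(9,3) · (1.4/1.97)^3 · (0.57/1.97)^6 ≈ 0.0177.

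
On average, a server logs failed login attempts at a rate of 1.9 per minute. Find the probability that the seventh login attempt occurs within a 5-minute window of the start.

0.8351

Over the interval, μ = 1.9 × 5 = 9.5 (a 5-minute window = 5 minutes).
The seventh arrival falls in the interval iff at least 7 events occur there: P(S_7 ≤ t) = P(N ≥ 7) = 1 − P(N ≤ 6) ≈ 0.8351.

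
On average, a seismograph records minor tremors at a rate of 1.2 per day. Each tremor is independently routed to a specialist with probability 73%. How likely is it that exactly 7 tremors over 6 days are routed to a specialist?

0.1147

Thinning: the tremors that are routed to a specialist themselves form a Poisson process with rate 0.73 × 1.2 = 0.876 per day.
Over the interval, μ = 0.876 × 6 = 5.256 (6 days).
P(N = 7) = e^(−5.256) · 5.256^7/7! ≈ 0.1147.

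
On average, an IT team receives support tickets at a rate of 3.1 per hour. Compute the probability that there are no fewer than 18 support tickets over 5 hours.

0.2948

Over the interval, μ = 3.1 × 5 = 15.5 (5 hours).
P(N ≥ 18) = 1 − P(N ≤ 17) = 1 − Σ_{j=0}^{17} e^(−μ) μ^j/j! ≈ 0.2948.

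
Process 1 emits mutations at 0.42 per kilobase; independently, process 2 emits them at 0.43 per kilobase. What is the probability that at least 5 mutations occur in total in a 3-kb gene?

0.1156

Independent Poisson processes superpose: combined rate λ = 0.42 + 0.43 = 0.85 per kilobase.
Over the interval, μ = 0.85 × 3 = 2.55 (a 3-kb gene = 3 kilobases).
P(N ≥ 5) = 1 − P(N ≤ 4) ≈ 0.1156.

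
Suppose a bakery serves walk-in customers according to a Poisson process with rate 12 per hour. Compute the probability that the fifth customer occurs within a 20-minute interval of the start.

Over the interval, μ = 12 × 1/3 = 4 (a 20-minute interval = 1/3 hours).
The fifth arrival falls in the interval iff at least 5 events occur there: P(S_5 ≤ t) = P(N ≥ 5) = 1 − P(N ≤ 4) ≈ 0.3712.

0.3712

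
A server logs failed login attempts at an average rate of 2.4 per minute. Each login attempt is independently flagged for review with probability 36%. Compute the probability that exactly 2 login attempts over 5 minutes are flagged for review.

Thinning: the login attempts that are flagged for review themselves form a Poisson process with rate 0.36 × 2.4 = 0.864 per minute.
Over the interval, μ = 0.864 × 5 = 4.32 (5 minutes).
P(N = 2) = e^(−4.32) · 4.32^2/2! ≈ 0.1241.

0.1241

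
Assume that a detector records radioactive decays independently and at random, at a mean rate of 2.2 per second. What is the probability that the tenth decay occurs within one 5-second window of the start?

Over the interval, μ = 2.2 × 5 = 11 (a 5-second window = 5 seconds).
The tenth arrival falls in the interval iff at least 10 events occur there: P(S_10 ≤ t) = P(N ≥ 10) = 1 − P(N ≤ 9) ≈ 0.6595.

0.6595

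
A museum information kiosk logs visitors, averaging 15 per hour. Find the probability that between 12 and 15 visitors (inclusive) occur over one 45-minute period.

0.3440

Over the interval, μ = 15 × 0.75 = 11.25 (a 45-minute period = 0.75 hours).
P(12 ≤ N ≤ 15) = Σ_{j=12}^{15} e^(−11.25) · 11.25^j/j! ≈ 0.3440.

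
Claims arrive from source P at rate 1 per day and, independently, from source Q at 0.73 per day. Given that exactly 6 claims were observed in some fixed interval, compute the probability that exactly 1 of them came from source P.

Given the total, each event is independently from source P with probability p = λ_P/(λ_P+λ_Q) = 1/1.73 ≈ 0.5780.
So K ~ Binomial(6, 1/1.73): P(K = 1) = C(6,1) · (1/1.73)^1 · (0.73/1.73)^5 ≈ 0.0464.

0.0464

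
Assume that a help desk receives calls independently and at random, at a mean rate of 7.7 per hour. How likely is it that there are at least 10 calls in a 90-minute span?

0.7161

Over the interval, μ = 7.7 × 1.5 = 11.55 (a 90-minute span = 1.5 hours).
P(N ≥ 10) = 1 − P(N ≤ 9) = 1 − Σ_{j=0}^{9} e^(−μ) μ^j/j! ≈ 0.7161.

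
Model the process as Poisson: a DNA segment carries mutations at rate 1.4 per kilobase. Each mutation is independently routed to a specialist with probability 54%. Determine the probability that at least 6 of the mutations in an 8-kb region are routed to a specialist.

0.5620

Thinning: the mutations that are routed to a specialist themselves form a Poisson process with rate 0.54 × 1.4 = 0.756 per kilobase.
Over the interval, μ = 0.756 × 8 = 6.048 (an 8-kb region = 8 kilobases).
P(N ≥ 6) = 1 − P(N ≤ 5) ≈ 0.5620.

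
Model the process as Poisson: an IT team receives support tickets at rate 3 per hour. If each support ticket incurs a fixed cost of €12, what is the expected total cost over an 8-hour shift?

€288

E[N] = 3 × 8 = 24 (an 8-hour shift = 8 hours); E[cost] = 24 × €12 = €288.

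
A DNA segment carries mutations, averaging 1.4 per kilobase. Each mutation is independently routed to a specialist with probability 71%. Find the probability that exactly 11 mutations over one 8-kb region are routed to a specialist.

0.0709

Thinning: the mutations that are routed to a specialist themselves form a Poisson process with rate 0.71 × 1.4 = 0.994 per kilobase.
Over the interval, μ = 0.994 × 8 = 7.952 (an 8-kb region = 8 kilobases).
P(N = 11) = e^(−7.952) · 7.952^11/11! ≈ 0.0709.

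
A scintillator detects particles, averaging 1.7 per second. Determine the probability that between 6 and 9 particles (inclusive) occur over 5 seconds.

Over the interval, μ = 1.7 × 5 = 8.5 (5 seconds).
P(6 ≤ N ≤ 9) = Σ_{j=6}^{9} e^(−8.5) · 8.5^j/j! ≈ 0.5034.

0.5034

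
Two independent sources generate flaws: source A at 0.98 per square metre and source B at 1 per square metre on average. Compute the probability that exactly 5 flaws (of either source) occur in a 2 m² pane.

Independent Poisson processes superpose: combined rate λ = 0.98 + 1 = 1.98 per square metre.
Over the interval, μ = 1.98 × 2 = 3.96 (a 2 m² pane = 2 square metres).
P(N = 5) = e^(−3.96) · 3.96^5/5! ≈ 0.1547.

0.1547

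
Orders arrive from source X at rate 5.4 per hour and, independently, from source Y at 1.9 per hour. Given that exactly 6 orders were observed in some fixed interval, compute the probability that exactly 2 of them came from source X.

Given the total, each event is independently from source X with probability p = λ_X/(λ_X+λ_Y) = 5.4/7.3 ≈ 0.7397.
So K ~ Binomial(6, 5.4/7.3): P(K = 2) = C(6,2) · (5.4/7.3)^2 · (1.9/7.3)^4 ≈ 0.0377.

0.0377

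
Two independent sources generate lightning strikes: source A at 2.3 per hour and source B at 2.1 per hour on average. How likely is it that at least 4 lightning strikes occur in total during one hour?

0.6406

Independent Poisson processes superpose: combined rate λ = 2.3 + 2.1 = 4.4 per hour.
So μ = 4.4.
P(N ≥ 4) = 1 − P(N ≤ 3) ≈ 0.6406.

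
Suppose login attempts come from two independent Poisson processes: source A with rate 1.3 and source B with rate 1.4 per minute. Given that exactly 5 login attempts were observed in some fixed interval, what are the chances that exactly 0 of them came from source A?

0.0375

Given the total, each event is independently from source A with probability p = λ_A/(λ_A+λ_B) = 1.3/2.7 ≈ 0.4815.
So K ~ Binomial(5, 1.3/2.7): P(K = 0) = C(5,0) · (1.3/2.7)^0 · (1.4/2.7)^5 ≈ 0.0375.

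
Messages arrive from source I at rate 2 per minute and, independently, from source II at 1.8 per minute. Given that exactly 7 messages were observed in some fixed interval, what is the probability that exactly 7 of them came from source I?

Given the total, each event is independently from source I with probability p = λ_I/(λ_I+λ_II) = 2/3.8 ≈ 0.5263.
So K ~ Binomial(7, 2/3.8): P(K = 7) = C(7,7) · (2/3.8)^7 · (1.8/3.8)^0 ≈ 0.0112.

0.0112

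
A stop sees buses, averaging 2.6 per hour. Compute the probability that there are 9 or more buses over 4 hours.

0.7104

Over the interval, μ = 2.6 × 4 = 10.4 (4 hours).
P(N ≥ 9) = 1 − P(N ≤ 8) = 1 − Σ_{j=0}^{8} e^(−μ) μ^j/j! ≈ 0.7104.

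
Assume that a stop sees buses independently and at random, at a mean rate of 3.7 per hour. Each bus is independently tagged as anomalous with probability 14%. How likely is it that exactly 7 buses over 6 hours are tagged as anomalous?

Thinning: the buses that are tagged as anomalous themselves form a Poisson process with rate 0.14 × 3.7 = 0.518 per hour.
Over the interval, μ = 0.518 × 6 = 3.108 (6 hours).
P(N = 7) = e^(−3.108) · 3.108^7/7! ≈ 0.0248.

0.0248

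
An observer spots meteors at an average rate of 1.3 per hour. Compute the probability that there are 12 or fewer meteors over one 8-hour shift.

0.7522

Over the interval, μ = 1.3 × 8 = 10.4 (an 8-hour shift = 8 hours).
P(N ≤ 12) = Σ_{j=0}^{12} e^(−μ) μ^j/j! ≈ 0.7522.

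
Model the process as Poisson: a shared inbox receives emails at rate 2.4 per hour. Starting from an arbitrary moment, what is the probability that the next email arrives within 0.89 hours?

0.8819

Inter-arrival times are exponential with rate λ = 2.4 per hour.
P(T ≤ 0.89) = 1 − e^(−λt) = 1 − e^(−2.4 × 0.89) = 1 − e^(−2.136) ≈ 0.8819.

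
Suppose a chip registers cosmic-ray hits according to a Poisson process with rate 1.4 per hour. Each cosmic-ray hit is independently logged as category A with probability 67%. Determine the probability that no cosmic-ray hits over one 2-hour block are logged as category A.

Thinning: the cosmic-ray hits that are logged as category A themselves form a Poisson process with rate 0.67 × 1.4 = 0.938 per hour.
Over the interval, μ = 0.938 × 2 = 1.876 (a 2-hour block = 2 hours).
P(N = 0) = e^(−1.876) · 1.876^0/0! ≈ 0.1532.

0.1532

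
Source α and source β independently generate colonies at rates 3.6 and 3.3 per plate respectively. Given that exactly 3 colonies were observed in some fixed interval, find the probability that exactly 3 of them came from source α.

Given the total, each event is independently from source α with probability p = λ_α/(λ_α+λ_β) = 3.6/6.9 ≈ 0.5217.
So K ~ Binomial(3, 3.6/6.9): P(K = 3) = C(3,3) · (3.6/6.9)^3 · (3.3/6.9)^0 ≈ 0.1420.

0.1420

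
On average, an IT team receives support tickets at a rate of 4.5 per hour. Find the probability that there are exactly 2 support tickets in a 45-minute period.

Over the interval, μ = 4.5 × 0.75 = 3.375 (a 45-minute period = 0.75 hours).
P(N = 2) = e^(−μ) μ^2/2! = e^(−3.375) · 3.375^2/2 ≈ 0.1949.

0.1949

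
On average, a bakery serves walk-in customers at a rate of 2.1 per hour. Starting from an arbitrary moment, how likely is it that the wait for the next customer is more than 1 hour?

The wait for the next event is exponential with rate λ = 2.1 per hour.
P(T > 1) = e^(−λt) = e^(−2.1 × 1) = e^(−2.1) ≈ 0.1225.

0.1225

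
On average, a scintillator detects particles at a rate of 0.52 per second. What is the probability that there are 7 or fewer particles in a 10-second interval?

0.8449

Over the interval, μ = 0.52 × 10 = 5.2 (a 10-second interval = 10 seconds).
P(N ≤ 7) = Σ_{j=0}^{7} e^(−μ) μ^j/j! ≈ 0.8449.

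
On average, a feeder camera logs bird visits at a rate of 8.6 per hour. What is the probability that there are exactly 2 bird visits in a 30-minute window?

0.1254

Over the interval, μ = 8.6 × 0.5 = 4.3 (a 30-minute window = 0.5 hours).
P(N = 2) = e^(−μ) μ^2/2! = e^(−4.3) · 4.3^2/2 ≈ 0.1254.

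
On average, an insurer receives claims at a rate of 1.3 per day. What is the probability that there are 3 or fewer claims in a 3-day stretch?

Over the interval, μ = 1.3 × 3 = 3.9 (a 3-day stretch = 3 days).
P(N ≤ 3) = Σ_{j=0}^{3} e^(−μ) μ^j/j! ≈ 0.4532.

0.4532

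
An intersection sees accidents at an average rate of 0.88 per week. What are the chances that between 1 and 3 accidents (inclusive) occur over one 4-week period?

0.5027

Over the interval, μ = 0.88 × 4 = 3.52 (a 4-week period = 4 weeks).
P(1 ≤ N ≤ 3) = Σ_{j=1}^{3} e^(−3.52) · 3.52^j/j! ≈ 0.5027.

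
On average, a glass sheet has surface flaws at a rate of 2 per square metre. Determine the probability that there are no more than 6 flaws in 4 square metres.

0.3134

Over the interval, μ = 2 × 4 = 8 (4 square metres).
P(N ≤ 6) = Σ_{j=0}^{6} e^(−μ) μ^j/j! ≈ 0.3134.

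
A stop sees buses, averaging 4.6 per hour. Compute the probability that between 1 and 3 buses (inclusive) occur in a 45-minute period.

0.5157

Over the interval, μ = 4.6 × 0.75 = 3.45 (a 45-minute period = 0.75 hours).
P(1 ≤ N ≤ 3) = Σ_{j=1}^{3} e^(−3.45) · 3.45^j/j! ≈ 0.5157.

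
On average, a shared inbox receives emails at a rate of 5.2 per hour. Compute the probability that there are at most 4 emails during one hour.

With mean μ = 5.2 per hour,
P(N ≤ 4) = Σ_{j=0}^{4} e^(−μ) μ^j/j! ≈ 0.4061.

0.4061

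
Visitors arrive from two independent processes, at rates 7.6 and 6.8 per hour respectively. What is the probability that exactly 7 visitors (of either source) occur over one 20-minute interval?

Independent Poisson processes superpose: combined rate λ = 7.6 + 6.8 = 14.4 per hour.
Over the interval, μ = 14.4 × 1/3 = 4.8 (a 20-minute interval = 1/3 hours).
P(N = 7) = e^(−4.8) · 4.8^7/7! ≈ 0.0959.

0.0959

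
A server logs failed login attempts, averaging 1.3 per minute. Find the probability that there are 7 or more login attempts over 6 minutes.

Over the interval, μ = 1.3 × 6 = 7.8 (6 minutes).
P(N ≥ 7) = 1 − P(N ≤ 6) = 1 − Σ_{j=0}^{6} e^(−μ) μ^j/j! ≈ 0.6616.

0.6616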